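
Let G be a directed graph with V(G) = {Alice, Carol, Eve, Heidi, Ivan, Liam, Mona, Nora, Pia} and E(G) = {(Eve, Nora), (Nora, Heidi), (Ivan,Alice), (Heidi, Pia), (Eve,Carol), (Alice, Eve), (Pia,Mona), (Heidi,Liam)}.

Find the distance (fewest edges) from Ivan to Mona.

6

Distance 0: Ivan.
Distance 1: Alice.
Distance 2: Eve.
Distance 3: Carol, Nora.
Distance 4: Heidi.
Distance 5: Liam, Pia.
Distance 6: Mona — contains Mona.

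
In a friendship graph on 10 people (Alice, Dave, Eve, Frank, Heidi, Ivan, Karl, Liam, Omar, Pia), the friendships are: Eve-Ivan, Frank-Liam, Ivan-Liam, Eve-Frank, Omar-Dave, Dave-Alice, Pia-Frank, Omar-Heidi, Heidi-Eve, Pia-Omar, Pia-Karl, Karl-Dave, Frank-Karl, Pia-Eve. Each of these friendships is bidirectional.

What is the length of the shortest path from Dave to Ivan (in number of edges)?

4

Distance 0: Dave.
Distance 1: Alice, Karl, Omar.
Distance 2: Frank, Heidi, Pia.
Distance 3: Eve, Liam.
Distance 4: Ivan — contains Ivan.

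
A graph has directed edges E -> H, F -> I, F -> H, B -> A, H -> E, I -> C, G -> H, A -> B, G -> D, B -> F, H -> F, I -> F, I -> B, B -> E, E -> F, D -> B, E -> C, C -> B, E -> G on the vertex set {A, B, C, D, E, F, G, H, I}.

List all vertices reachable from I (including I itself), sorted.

A, B, C, D, E, F, G, H, I

Start at I.
Its neighbours: B, C, F.
Then their neighbours: A, E, H.
Then next layer: G.
Then next layer: D.
Every vertex is now reached.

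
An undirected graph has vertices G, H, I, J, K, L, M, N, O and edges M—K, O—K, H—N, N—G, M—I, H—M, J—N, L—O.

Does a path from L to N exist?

Explore from L.
Distance 1: reach O.
Distance 2: reach K.
Distance 3: reach M.
Distance 4: reach H, I.
Distance 5: reach N.
Found N.

Yes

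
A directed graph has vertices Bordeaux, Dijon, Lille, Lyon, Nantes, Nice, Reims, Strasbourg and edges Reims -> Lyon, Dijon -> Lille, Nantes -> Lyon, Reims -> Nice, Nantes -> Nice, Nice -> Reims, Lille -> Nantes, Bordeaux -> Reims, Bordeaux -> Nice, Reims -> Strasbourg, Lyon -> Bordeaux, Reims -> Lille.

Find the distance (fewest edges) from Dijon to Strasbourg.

5

Distance 0: Dijon.
Distance 1: Lille.
Distance 2: Nantes.
Distance 3: Lyon, Nice.
Distance 4: Bordeaux, Reims.
Distance 5: Strasbourg — contains Strasbourg.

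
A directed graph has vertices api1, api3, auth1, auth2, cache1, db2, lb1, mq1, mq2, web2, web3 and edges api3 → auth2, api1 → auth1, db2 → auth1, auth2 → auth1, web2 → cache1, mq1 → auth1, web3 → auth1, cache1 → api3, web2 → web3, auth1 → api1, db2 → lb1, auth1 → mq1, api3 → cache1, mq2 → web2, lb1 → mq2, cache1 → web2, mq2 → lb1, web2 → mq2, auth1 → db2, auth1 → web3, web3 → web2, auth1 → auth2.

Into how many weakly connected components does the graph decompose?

1

From api1: component {api1, api3, auth1, auth2, cache1, db2, lb1, mq1, mq2, web2, web3}.
That's 1 component.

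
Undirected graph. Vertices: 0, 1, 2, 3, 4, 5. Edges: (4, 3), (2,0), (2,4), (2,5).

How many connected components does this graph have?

From 0: component {0, 2, 3, 4, 5}.
From 1: component {1}.
That's 2 components.

2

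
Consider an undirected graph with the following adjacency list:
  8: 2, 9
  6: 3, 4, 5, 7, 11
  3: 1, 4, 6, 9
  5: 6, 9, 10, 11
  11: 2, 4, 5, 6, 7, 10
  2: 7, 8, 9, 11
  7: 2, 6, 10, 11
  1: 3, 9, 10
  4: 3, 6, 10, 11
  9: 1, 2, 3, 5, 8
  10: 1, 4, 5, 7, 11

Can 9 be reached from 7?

Explore from 7.
Distance 1: reach 2, 6, 10, 11.
Distance 2: reach 1, 3, 4, 5, 8, 9.
Found 9.

Yes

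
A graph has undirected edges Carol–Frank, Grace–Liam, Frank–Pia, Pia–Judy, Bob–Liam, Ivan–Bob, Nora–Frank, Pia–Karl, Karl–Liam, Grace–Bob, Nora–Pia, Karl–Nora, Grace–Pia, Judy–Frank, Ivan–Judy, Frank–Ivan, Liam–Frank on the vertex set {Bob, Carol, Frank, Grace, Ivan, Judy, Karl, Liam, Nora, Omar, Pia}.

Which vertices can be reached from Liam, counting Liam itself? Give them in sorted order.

Start at Liam.
Its neighbours: Bob, Frank, Grace, Karl.
Then their neighbours: Carol, Ivan, Judy, Nora, Pia.
Nothing further is reachable.

Bob, Carol, Frank, Grace, Ivan, Judy, Karl, Liam, Nora, Pia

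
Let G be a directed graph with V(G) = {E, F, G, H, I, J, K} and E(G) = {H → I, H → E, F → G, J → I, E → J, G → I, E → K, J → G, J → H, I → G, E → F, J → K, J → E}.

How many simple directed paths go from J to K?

J→E→K
J→H→E→K
J→K

3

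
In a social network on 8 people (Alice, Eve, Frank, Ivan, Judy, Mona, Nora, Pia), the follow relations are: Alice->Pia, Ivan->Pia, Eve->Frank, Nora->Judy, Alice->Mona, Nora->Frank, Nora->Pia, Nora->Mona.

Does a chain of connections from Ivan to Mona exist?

No

Explore from Ivan.
Distance 1: reach Pia.
The search from Ivan is exhausted; no directed path reaches Mona.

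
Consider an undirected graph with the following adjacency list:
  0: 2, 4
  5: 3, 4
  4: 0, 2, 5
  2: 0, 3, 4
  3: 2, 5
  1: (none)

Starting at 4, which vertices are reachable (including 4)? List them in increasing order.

0, 2, 3, 4, 5

Start at 4.
Its neighbours: 0, 2, 5.
Then their neighbours: 3.
Nothing further is reachable.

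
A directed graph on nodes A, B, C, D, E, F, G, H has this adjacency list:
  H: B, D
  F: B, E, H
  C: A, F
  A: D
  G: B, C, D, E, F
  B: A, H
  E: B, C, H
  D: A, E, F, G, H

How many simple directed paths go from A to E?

5

A→D→E
A→D→F→E
A→D→G→C→F→E
A→D→G→E
A→D→G→F→E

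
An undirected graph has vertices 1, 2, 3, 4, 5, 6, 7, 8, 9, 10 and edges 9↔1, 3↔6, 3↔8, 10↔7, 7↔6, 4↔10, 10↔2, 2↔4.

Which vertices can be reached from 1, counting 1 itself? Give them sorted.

Start at 1.
Its neighbours: 9.
Nothing further is reachable.

1, 9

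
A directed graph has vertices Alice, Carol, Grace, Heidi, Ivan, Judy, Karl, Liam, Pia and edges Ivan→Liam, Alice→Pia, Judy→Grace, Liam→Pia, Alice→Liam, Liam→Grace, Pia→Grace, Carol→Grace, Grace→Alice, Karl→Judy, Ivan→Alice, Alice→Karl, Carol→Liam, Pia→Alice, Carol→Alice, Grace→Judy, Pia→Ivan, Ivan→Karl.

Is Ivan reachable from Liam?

Explore from Liam.
Distance 1: reach Grace, Pia.
Distance 2: reach Alice, Ivan, Judy.
Found Ivan.

Yes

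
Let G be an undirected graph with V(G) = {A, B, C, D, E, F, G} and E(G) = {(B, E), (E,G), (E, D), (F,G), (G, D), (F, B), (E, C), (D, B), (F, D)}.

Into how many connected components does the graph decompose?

From A: component {A}.
From B: component {B, C, D, E, F, G}.
That's 2 components.

2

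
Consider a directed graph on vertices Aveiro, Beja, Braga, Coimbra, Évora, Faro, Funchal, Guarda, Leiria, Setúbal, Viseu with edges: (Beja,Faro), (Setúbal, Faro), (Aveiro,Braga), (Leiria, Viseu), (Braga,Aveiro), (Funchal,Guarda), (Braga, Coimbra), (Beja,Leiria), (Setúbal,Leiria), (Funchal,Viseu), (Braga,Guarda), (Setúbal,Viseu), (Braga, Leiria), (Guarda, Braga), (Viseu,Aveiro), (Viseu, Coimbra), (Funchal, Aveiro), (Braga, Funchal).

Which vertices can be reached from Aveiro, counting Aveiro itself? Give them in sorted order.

Aveiro, Braga, Coimbra, Funchal, Guarda, Leiria, Viseu

Start at Aveiro.
Its neighbours: Braga.
Then their neighbours: Coimbra, Funchal, Guarda, Leiria.
Then next layer: Viseu.
Nothing further is reachable.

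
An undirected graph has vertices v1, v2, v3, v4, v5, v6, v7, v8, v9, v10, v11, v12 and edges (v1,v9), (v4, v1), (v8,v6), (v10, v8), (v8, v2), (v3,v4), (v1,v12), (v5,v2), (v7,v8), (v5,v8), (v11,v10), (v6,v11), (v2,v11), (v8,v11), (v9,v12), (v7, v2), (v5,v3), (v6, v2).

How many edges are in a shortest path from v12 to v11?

6

Distance 0: v12.
Distance 1: v1, v9.
Distance 2: v4.
Distance 3: v3.
Distance 4: v5.
Distance 5: v2, v8.
Distance 6: v6, v7, v10, v11 — contains v11.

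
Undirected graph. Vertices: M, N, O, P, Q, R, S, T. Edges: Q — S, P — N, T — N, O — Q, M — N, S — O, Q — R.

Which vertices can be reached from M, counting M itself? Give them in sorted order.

M, N, P, T

Start at M.
Its neighbours: N.
Then their neighbours: P, T.
Nothing further is reachable.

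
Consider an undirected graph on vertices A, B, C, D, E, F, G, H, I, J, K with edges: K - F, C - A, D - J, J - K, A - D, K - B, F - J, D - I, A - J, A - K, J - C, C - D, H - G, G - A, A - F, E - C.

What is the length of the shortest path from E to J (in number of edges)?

Distance 0: E.
Distance 1: C.
Distance 2: A, D, J — contains J.

2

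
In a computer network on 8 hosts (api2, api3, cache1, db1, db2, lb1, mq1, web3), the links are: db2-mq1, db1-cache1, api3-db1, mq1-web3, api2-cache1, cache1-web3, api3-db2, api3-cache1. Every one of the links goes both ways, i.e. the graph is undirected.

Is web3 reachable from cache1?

Explore from cache1.
Distance 1: reach api2, api3, db1, web3.
Found web3.

Yes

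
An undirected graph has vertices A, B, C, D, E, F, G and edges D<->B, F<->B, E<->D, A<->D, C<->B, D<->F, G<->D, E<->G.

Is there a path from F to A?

Yes

Explore from F.
Distance 1: reach B, D.
Distance 2: reach A, C, E, G.
Found A.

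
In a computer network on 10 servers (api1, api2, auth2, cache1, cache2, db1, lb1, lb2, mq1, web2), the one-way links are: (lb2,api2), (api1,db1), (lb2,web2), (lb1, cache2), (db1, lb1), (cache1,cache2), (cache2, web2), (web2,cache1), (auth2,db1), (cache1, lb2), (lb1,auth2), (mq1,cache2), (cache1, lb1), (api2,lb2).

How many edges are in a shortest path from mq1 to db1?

Distance 0: mq1.
Distance 1: cache2.
Distance 2: web2.
Distance 3: cache1.
Distance 4: lb1, lb2.
Distance 5: api2, auth2.
Distance 6: db1 — contains db1.

6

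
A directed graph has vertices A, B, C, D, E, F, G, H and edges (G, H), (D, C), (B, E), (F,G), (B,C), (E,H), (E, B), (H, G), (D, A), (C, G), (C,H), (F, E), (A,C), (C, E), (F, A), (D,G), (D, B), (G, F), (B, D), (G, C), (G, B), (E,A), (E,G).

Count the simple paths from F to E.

F→A→C→E
F→A→C→G→B→E
F→A→C→H→G→B→E
F→E
F→G→B→C→E
F→G→B→D→A→C→E
F→G→B→D→C→E
F→G→B→E
F→G→C→E

9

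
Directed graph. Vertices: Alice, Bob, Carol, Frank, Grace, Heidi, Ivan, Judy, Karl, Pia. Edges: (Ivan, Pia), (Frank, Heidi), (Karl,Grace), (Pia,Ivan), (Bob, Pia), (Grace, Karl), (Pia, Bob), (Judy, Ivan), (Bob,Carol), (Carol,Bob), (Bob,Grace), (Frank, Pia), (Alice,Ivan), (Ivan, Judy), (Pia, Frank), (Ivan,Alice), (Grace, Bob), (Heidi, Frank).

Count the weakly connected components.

From Alice: component {Alice, Bob, Carol, Frank, Grace, Heidi, Ivan, Judy, Karl, Pia}.
That's 1 component.

1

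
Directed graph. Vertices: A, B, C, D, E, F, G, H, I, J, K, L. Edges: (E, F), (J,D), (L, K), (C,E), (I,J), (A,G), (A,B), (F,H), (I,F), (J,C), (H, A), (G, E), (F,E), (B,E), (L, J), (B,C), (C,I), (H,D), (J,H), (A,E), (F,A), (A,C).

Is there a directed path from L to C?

Yes

Explore from L.
Distance 1: reach J, K.
Distance 2: reach C, D, H.
Found C.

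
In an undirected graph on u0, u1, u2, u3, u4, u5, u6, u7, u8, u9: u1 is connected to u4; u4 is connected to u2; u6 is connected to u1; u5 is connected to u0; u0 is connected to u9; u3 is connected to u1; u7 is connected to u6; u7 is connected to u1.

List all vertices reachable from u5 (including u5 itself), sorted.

u0, u5, u9

Start at u5.
Its neighbours: u0.
Then their neighbours: u9.
Nothing further is reachable.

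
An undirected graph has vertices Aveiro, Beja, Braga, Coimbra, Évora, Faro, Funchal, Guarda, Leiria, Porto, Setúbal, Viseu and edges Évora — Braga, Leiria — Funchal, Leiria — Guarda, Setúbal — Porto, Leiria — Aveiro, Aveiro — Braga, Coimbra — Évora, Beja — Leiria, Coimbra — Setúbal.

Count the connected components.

3

From Aveiro: component {Aveiro, Beja, Braga, Coimbra, Évora, Funchal, Guarda, Leiria, Porto, Setúbal}.
From Faro: component {Faro}.
From Viseu: component {Viseu}.
That's 3 components.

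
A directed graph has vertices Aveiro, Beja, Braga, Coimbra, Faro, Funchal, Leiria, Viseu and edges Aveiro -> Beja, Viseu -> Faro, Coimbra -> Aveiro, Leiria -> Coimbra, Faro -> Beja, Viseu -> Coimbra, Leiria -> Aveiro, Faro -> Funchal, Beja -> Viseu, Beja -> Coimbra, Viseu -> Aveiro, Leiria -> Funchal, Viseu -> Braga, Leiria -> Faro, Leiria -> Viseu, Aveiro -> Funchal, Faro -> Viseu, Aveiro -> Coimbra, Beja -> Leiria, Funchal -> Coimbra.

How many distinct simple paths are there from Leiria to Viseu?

Leiria→Aveiro→Beja→Viseu
Leiria→Coimbra→Aveiro→Beja→Viseu
Leiria→Faro→Beja→Viseu
Leiria→Faro→Funchal→Coimbra→Aveiro→Beja→Viseu
Leiria→Faro→Viseu
Leiria→Funchal→Coimbra→Aveiro→Beja→Viseu
Leiria→Viseu

7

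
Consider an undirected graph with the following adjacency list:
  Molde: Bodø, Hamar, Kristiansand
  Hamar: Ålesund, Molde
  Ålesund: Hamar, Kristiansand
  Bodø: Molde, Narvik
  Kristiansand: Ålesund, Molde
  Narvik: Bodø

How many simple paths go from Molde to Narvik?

1

Molde–Bodø–Narvik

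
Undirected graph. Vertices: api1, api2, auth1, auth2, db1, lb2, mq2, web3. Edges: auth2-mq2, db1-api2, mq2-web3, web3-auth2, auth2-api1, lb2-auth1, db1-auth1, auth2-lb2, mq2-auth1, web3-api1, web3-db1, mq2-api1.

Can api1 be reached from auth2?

Yes

Explore from auth2.
Distance 1: reach api1, lb2, mq2, web3.
Found api1.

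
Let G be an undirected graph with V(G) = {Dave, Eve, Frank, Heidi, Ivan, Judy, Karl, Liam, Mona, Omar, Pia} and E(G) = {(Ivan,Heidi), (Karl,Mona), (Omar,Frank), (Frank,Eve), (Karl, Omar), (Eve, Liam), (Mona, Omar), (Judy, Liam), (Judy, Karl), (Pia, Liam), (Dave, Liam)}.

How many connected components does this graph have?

From Dave: component {Dave, Eve, Frank, Judy, Karl, Liam, Mona, Omar, Pia}.
From Heidi: component {Heidi, Ivan}.
That's 2 components.

2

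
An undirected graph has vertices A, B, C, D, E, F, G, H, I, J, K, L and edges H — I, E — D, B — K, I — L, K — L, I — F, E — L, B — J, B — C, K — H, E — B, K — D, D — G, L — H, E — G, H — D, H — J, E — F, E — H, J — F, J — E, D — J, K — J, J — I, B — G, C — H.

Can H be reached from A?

No

A has no edges, so nothing is reachable from it.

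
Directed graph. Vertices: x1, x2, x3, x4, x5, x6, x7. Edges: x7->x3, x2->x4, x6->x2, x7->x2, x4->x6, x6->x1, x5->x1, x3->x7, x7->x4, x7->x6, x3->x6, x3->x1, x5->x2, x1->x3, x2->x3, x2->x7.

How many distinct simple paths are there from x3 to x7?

x3→x6→x2→x7
x3→x7

2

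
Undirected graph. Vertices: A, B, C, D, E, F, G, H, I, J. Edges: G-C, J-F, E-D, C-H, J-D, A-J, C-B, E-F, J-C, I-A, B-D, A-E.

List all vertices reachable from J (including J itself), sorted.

Start at J.
Its neighbours: A, C, D, F.
Then their neighbours: B, E, G, H, I.
Every vertex is now reached.

A, B, C, D, E, F, G, H, I, J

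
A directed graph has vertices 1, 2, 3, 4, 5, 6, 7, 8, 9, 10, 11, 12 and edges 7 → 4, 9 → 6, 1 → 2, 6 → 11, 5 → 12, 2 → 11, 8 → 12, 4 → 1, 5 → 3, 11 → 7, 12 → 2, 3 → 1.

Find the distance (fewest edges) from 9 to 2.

Distance 0: 9.
Distance 1: 6.
Distance 2: 11.
Distance 3: 7.
Distance 4: 4.
Distance 5: 1.
Distance 6: 2 — contains 2.

6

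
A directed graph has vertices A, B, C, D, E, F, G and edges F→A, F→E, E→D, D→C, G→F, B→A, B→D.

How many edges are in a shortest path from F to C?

Distance 0: F.
Distance 1: A, E.
Distance 2: D.
Distance 3: C — contains C.

3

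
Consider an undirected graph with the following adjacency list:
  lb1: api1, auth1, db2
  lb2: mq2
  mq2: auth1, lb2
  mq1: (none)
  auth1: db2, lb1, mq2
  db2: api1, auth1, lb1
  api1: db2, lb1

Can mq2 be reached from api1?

Yes

Explore from api1.
Distance 1: reach db2, lb1.
Distance 2: reach auth1.
Distance 3: reach mq2.
Found mq2.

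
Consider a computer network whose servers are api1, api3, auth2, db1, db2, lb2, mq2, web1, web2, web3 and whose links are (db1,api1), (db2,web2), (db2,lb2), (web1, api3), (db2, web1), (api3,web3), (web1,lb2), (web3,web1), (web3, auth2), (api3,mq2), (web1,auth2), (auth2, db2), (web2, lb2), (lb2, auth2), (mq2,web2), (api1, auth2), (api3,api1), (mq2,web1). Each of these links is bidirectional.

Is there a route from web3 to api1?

Yes

Explore from web3.
Distance 1: reach api3, auth2, web1.
Distance 2: reach api1, db2, lb2, mq2.
Found api1.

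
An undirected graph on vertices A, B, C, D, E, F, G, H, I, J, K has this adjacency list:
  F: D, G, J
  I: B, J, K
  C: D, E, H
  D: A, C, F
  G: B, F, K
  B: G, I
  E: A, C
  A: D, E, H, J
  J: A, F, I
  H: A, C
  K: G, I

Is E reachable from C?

Yes

Explore from C.
Distance 1: reach D, E, H.
Found E.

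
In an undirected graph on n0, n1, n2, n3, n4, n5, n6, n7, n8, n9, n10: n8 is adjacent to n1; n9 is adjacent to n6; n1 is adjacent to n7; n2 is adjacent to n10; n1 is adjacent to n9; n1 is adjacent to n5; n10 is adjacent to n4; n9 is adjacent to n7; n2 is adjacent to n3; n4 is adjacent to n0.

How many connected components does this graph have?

From n0: component {n0, n2, n3, n4, n10}.
From n1: component {n1, n5, n6, n7, n8, n9}.
That's 2 components.

2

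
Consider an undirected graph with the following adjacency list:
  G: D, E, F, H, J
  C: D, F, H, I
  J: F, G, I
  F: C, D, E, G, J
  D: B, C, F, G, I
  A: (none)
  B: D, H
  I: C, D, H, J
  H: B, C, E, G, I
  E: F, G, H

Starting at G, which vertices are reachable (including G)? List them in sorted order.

B, C, D, E, F, G, H, I, J

Start at G.
Its neighbours: D, E, F, H, J.
Then their neighbours: B, C, I.
Nothing further is reachable.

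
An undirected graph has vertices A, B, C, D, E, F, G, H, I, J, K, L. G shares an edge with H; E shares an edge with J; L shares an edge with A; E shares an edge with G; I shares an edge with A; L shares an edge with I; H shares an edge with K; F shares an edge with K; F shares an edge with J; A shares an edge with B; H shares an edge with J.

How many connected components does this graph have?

4

From A: component {A, B, I, L}.
From C: component {C}.
From D: component {D}.
From E: component {E, F, G, H, J, K}.
That's 4 components.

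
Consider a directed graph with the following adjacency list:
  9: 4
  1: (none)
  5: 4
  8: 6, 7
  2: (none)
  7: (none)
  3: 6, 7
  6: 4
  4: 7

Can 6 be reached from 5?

No

Explore from 5.
Distance 1: reach 4.
Distance 2: reach 7.
The search from 5 is exhausted; no directed path reaches 6.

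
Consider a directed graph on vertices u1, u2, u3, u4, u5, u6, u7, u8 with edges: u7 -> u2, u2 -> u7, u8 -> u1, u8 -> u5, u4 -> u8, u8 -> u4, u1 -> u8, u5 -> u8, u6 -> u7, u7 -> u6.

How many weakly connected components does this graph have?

3

From u1: component {u1, u4, u5, u8}.
From u2: component {u2, u6, u7}.
From u3: component {u3}.
That's 3 components.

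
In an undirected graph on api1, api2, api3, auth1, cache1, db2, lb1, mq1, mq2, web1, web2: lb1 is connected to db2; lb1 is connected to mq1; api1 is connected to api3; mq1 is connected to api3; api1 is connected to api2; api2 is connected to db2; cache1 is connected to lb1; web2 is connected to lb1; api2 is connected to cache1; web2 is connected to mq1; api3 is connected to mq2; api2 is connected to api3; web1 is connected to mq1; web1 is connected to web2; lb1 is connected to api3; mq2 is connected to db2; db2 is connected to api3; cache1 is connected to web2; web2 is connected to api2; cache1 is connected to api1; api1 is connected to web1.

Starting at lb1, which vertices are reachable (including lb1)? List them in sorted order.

Start at lb1.
Its neighbours: api3, cache1, db2, mq1, web2.
Then their neighbours: api1, api2, mq2, web1.
Nothing further is reachable.

api1, api2, api3, cache1, db2, lb1, mq1, mq2, web1, web2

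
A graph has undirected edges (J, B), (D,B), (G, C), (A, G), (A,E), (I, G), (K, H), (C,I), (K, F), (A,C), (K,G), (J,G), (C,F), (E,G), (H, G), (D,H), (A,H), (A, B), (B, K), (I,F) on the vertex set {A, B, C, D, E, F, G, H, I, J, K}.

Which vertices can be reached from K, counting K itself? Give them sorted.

A, B, C, D, E, F, G, H, I, J, K

Start at K.
Its neighbours: B, F, G, H.
Then their neighbours: A, C, D, E, I, J.
Every vertex is now reached.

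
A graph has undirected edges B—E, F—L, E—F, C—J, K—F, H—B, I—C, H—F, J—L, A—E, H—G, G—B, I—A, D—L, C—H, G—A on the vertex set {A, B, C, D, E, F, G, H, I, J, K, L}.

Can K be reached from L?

Yes

Explore from L.
Distance 1: reach D, F, J.
Distance 2: reach C, E, H, K.
Found K.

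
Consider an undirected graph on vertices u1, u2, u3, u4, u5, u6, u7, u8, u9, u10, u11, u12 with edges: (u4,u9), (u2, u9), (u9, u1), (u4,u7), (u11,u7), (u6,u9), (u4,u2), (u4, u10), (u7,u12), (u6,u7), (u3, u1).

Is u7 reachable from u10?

Yes

Explore from u10.
Distance 1: reach u4.
Distance 2: reach u2, u7, u9.
Found u7.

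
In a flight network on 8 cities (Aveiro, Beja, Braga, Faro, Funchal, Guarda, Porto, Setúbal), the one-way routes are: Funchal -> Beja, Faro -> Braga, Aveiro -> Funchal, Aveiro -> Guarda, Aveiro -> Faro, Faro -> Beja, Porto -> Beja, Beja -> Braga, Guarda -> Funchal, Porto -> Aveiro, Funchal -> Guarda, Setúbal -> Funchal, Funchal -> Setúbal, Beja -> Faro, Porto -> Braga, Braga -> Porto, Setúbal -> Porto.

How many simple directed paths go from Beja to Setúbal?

Beja→Braga→Porto→Aveiro→Funchal→Setúbal
Beja→Braga→Porto→Aveiro→Guarda→Funchal→Setúbal
Beja→Faro→Braga→Porto→Aveiro→Funchal→Setúbal
Beja→Faro→Braga→Porto→Aveiro→Guarda→Funchal→Setúbal

4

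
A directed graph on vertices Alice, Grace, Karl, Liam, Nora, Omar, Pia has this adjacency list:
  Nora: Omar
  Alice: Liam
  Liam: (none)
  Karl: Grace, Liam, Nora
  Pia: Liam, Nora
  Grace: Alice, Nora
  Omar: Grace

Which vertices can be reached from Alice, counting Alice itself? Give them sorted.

Alice, Liam

Start at Alice.
Its neighbours: Liam.
Nothing further is reachable.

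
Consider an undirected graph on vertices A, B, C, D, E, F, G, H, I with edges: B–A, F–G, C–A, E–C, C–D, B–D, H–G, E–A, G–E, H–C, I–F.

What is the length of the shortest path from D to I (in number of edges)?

5

Distance 0: D.
Distance 1: B, C.
Distance 2: A, E, H.
Distance 3: G.
Distance 4: F.
Distance 5: I — contains I.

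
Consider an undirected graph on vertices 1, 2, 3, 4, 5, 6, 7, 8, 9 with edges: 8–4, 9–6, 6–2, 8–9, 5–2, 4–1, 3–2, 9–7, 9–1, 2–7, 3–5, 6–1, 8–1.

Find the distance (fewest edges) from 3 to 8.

4

Distance 0: 3.
Distance 1: 2, 5.
Distance 2: 6, 7.
Distance 3: 1, 9.
Distance 4: 4, 8 — contains 8.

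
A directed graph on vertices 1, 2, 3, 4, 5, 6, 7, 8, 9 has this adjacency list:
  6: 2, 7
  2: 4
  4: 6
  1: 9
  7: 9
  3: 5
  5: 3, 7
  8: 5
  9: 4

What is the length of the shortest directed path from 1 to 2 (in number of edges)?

Distance 0: 1.
Distance 1: 9.
Distance 2: 4.
Distance 3: 6.
Distance 4: 2, 7 — contains 2.

4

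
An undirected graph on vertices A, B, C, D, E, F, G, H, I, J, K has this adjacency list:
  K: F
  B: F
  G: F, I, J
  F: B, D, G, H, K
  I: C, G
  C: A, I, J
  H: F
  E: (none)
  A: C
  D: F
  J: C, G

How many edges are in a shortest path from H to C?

Distance 0: H.
Distance 1: F.
Distance 2: B, D, G, K.
Distance 3: I, J.
Distance 4: C — contains C.

4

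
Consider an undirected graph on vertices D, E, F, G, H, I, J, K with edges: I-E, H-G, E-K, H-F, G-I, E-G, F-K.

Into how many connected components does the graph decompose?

3

From D: component {D}.
From E: component {E, F, G, H, I, K}.
From J: component {J}.
That's 3 components.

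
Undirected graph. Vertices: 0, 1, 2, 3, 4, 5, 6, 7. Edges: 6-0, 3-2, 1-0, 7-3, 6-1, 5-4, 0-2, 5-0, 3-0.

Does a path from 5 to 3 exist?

Yes

Explore from 5.
Distance 1: reach 0, 4.
Distance 2: reach 1, 2, 3, 6.
Found 3.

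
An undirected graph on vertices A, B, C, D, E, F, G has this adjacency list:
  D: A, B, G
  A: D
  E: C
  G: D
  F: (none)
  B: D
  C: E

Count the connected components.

3

From A: component {A, B, D, G}.
From C: component {C, E}.
From F: component {F}.
That's 3 components.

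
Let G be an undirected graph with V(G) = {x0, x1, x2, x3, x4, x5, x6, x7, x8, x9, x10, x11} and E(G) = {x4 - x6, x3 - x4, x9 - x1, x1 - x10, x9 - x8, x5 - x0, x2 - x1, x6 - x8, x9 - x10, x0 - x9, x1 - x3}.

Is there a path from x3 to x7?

Explore from x3.
Distance 1: reach x1, x4.
Distance 2: reach x2, x6, x9, x10.
Distance 3: reach x0, x8.
Distance 4: reach x5.
The search is exhausted without reaching x7; it lies in a different component.

No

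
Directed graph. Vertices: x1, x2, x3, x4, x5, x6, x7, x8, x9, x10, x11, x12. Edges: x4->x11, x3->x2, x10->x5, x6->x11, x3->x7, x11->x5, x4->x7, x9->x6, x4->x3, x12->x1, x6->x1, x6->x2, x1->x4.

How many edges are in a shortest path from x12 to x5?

4

Distance 0: x12.
Distance 1: x1.
Distance 2: x4.
Distance 3: x3, x7, x11.
Distance 4: x2, x5 — contains x5.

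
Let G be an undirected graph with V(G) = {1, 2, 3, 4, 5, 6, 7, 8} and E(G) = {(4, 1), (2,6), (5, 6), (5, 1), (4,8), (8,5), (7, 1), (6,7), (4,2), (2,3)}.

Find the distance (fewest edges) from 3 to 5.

3

Distance 0: 3.
Distance 1: 2.
Distance 2: 4, 6.
Distance 3: 1, 5, 7, 8 — contains 5.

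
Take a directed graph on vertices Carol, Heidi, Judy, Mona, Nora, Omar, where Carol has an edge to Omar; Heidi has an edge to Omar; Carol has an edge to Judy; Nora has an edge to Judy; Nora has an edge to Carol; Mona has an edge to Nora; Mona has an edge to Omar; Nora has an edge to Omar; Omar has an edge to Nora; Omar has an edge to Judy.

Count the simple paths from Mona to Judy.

7

Mona→Nora→Carol→Judy
Mona→Nora→Carol→Omar→Judy
Mona→Nora→Judy
Mona→Nora→Omar→Judy
Mona→Omar→Judy
Mona→Omar→Nora→Carol→Judy
Mona→Omar→Nora→Judy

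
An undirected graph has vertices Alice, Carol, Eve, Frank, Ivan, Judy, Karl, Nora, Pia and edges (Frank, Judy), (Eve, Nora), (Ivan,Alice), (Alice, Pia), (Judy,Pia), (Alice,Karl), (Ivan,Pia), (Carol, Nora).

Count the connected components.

From Alice: component {Alice, Frank, Ivan, Judy, Karl, Pia}.
From Carol: component {Carol, Eve, Nora}.
That's 2 components.

2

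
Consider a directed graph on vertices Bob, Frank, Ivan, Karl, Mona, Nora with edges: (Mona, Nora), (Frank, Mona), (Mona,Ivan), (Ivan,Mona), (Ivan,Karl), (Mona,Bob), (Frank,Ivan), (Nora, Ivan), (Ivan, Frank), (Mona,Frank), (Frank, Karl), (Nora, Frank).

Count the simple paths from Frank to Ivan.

3

Frank→Ivan
Frank→Mona→Ivan
Frank→Mona→Nora→Ivan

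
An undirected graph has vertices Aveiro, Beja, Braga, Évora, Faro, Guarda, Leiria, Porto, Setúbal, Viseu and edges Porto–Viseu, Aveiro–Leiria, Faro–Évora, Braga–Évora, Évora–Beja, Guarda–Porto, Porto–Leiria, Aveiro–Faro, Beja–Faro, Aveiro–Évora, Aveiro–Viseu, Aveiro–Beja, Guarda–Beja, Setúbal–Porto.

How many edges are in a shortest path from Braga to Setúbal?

Distance 0: Braga.
Distance 1: Évora.
Distance 2: Aveiro, Beja, Faro.
Distance 3: Guarda, Leiria, Viseu.
Distance 4: Porto.
Distance 5: Setúbal — contains Setúbal.

5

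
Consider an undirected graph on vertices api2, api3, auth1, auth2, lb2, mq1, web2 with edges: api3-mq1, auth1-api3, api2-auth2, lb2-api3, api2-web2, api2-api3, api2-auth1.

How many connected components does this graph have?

From api2: component {api2, api3, auth1, auth2, lb2, mq1, web2}.
That's 1 component.

1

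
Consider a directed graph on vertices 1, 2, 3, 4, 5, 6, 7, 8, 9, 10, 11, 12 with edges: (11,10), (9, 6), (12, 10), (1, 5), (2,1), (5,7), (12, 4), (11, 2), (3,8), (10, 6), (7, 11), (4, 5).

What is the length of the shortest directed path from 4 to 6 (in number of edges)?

5

Distance 0: 4.
Distance 1: 5.
Distance 2: 7.
Distance 3: 11.
Distance 4: 2, 10.
Distance 5: 1, 6 — contains 6.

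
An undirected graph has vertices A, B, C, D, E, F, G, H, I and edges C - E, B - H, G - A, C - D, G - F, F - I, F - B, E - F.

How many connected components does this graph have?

From A: component {A, B, C, D, E, F, G, H, I}.
That's 1 component.

1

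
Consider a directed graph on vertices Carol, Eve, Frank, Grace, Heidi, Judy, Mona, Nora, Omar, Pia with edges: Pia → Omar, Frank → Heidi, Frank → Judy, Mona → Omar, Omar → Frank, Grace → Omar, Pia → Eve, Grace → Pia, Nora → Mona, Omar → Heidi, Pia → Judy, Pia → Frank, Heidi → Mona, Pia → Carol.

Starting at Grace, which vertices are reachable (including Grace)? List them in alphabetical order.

Carol, Eve, Frank, Grace, Heidi, Judy, Mona, Omar, Pia

Start at Grace.
Its neighbours: Omar, Pia.
Then their neighbours: Carol, Eve, Frank, Heidi, Judy.
Then next layer: Mona.
Nothing further is reachable.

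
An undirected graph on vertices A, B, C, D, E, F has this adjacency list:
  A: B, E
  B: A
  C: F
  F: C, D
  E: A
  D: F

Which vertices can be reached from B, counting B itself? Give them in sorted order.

Start at B.
Its neighbours: A.
Then their neighbours: E.
Nothing further is reachable.

A, B, E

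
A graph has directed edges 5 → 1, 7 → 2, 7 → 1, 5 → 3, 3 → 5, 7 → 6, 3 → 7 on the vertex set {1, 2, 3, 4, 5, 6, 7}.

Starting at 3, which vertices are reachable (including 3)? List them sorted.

Start at 3.
Its neighbours: 5, 7.
Then their neighbours: 1, 2, 6.
Nothing further is reachable.

1, 2, 3, 5, 6, 7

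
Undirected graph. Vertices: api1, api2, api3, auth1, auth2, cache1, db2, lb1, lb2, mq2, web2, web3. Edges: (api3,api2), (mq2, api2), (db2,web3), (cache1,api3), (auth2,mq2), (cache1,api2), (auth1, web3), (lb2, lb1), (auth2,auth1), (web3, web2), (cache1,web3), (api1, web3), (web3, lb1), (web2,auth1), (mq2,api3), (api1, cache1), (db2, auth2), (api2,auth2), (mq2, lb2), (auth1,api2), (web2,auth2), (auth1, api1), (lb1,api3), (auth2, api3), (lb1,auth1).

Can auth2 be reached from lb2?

Explore from lb2.
Distance 1: reach lb1, mq2.
Distance 2: reach api2, api3, auth1, auth2, web3.
Found auth2.

Yes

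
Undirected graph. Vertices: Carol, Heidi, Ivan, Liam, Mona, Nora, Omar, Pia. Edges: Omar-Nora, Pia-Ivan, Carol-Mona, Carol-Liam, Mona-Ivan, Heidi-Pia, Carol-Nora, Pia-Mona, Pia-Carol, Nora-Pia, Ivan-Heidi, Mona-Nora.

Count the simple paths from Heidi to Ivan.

Heidi–Ivan
Heidi–Pia–Carol–Mona–Ivan
Heidi–Pia–Carol–Nora–Mona–Ivan
Heidi–Pia–Ivan
Heidi–Pia–Mona–Ivan
Heidi–Pia–Nora–Carol–Mona–Ivan
Heidi–Pia–Nora–Mona–Ivan

7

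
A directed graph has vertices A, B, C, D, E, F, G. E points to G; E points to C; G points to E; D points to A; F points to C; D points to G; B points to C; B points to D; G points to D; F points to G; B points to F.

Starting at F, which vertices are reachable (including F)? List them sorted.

A, C, D, E, F, G

Start at F.
Its neighbours: C, G.
Then their neighbours: D, E.
Then next layer: A.
Nothing further is reachable.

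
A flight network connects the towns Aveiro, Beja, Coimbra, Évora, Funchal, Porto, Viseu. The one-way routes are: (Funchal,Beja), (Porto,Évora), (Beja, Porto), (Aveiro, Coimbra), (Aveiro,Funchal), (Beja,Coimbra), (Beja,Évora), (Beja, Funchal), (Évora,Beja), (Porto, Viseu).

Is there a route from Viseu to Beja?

Viseu has no outgoing edges, so nothing is reachable from it.

No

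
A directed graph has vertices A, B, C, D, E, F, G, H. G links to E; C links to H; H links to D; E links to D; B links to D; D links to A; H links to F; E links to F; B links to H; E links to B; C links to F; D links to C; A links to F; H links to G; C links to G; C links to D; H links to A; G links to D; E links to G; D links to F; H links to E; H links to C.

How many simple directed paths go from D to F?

D→A→F
D→C→F
D→C→G→E→B→H→A→F
D→C→G→E→B→H→F
D→C→G→E→F
D→C→H→A→F
D→C→H→E→F
D→C→H→F
D→C→H→G→E→F
D→F

10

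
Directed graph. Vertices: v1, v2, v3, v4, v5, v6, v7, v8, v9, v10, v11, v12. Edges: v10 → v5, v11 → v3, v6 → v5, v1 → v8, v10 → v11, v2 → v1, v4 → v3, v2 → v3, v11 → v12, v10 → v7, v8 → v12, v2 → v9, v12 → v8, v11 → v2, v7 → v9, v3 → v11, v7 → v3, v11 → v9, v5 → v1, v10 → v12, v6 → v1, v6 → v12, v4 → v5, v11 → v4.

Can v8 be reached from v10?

Explore from v10.
Distance 1: reach v5, v7, v11, v12.
Distance 2: reach v1, v2, v3, v4, v8, v9.
Found v8.

Yes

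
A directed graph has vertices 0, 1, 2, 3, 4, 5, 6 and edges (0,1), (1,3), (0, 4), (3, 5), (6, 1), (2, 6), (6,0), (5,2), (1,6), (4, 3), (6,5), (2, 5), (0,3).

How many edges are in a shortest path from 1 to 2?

Distance 0: 1.
Distance 1: 3, 6.
Distance 2: 0, 5.
Distance 3: 2, 4 — contains 2.

3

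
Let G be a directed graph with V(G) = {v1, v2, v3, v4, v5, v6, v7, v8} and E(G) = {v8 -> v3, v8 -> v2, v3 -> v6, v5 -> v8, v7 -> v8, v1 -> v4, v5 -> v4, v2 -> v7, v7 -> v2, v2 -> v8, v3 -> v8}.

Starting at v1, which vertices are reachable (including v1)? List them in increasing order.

v1, v4

Start at v1.
Its neighbours: v4.
Nothing further is reachable.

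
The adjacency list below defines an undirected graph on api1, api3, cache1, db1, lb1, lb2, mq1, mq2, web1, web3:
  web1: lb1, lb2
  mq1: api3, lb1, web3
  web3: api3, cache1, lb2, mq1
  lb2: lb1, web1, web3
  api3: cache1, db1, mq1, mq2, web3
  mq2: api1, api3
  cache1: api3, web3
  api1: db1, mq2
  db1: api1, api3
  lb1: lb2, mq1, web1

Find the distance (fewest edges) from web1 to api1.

5

Distance 0: web1.
Distance 1: lb1, lb2.
Distance 2: mq1, web3.
Distance 3: api3, cache1.
Distance 4: db1, mq2.
Distance 5: api1 — contains api1.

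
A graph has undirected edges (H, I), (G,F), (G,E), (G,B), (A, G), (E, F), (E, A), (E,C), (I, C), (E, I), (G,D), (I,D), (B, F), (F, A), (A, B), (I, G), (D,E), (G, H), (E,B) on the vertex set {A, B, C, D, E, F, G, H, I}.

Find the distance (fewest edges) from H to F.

2

Distance 0: H.
Distance 1: G, I.
Distance 2: A, B, C, D, E, F — contains F.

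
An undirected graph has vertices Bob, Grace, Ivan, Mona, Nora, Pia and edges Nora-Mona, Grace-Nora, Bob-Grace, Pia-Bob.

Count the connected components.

2

From Bob: component {Bob, Grace, Mona, Nora, Pia}.
From Ivan: component {Ivan}.
That's 2 components.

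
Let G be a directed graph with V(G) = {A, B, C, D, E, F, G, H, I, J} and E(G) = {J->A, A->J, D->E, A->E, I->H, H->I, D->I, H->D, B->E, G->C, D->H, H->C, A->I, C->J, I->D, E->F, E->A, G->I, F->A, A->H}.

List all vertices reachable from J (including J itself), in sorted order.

Start at J.
Its neighbours: A.
Then their neighbours: E, H, I.
Then next layer: C, D, F.
Nothing further is reachable.

A, C, D, E, F, H, I, J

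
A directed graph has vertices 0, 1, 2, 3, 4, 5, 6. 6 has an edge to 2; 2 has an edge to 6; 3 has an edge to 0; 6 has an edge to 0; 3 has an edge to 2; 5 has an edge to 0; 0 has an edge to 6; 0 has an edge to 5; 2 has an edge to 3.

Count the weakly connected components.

From 0: component {0, 2, 3, 5, 6}.
From 1: component {1}.
From 4: component {4}.
That's 3 components.

3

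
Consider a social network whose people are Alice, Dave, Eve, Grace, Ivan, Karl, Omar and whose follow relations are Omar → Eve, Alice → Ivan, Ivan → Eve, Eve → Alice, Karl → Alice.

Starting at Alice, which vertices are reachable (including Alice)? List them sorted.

Start at Alice.
Its neighbours: Ivan.
Then their neighbours: Eve.
Nothing further is reachable.

Alice, Eve, Ivan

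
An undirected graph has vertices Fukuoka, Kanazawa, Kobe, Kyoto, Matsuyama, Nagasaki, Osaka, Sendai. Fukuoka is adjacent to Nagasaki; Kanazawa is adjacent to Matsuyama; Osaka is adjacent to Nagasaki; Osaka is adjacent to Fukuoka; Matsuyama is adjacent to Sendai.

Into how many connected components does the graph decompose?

4

From Fukuoka: component {Fukuoka, Nagasaki, Osaka}.
From Kanazawa: component {Kanazawa, Matsuyama, Sendai}.
From Kobe: component {Kobe}.
From Kyoto: component {Kyoto}.
That's 4 components.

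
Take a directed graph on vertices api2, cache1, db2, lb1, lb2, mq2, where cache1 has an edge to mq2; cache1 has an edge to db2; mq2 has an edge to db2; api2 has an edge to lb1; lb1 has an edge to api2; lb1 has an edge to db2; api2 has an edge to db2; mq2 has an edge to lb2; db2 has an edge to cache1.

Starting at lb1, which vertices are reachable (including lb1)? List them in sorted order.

api2, cache1, db2, lb1, lb2, mq2

Start at lb1.
Its neighbours: api2, db2.
Then their neighbours: cache1.
Then next layer: mq2.
Then next layer: lb2.
Every vertex is now reached.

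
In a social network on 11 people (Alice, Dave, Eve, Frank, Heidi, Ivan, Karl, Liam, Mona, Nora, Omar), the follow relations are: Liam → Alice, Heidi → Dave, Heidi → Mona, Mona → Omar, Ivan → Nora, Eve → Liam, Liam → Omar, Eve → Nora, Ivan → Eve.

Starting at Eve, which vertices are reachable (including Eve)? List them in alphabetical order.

Alice, Eve, Liam, Nora, Omar

Start at Eve.
Its neighbours: Liam, Nora.
Then their neighbours: Alice, Omar.
Nothing further is reachable.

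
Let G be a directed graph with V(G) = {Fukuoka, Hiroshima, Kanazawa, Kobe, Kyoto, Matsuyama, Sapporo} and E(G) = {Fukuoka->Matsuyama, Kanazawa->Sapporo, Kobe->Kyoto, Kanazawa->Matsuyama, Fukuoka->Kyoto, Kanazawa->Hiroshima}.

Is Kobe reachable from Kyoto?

Kyoto has no outgoing edges, so nothing is reachable from it.

No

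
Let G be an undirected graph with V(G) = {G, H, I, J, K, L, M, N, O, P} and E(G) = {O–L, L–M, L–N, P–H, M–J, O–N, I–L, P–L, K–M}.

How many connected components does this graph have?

From G: component {G}.
From H: component {H, I, J, K, L, M, N, O, P}.
That's 2 components.

2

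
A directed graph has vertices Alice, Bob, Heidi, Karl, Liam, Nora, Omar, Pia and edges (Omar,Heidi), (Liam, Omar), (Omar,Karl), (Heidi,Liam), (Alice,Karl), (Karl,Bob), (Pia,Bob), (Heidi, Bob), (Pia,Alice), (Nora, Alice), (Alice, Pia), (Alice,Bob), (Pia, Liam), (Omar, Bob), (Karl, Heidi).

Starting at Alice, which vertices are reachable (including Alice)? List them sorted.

Start at Alice.
Its neighbours: Bob, Karl, Pia.
Then their neighbours: Heidi, Liam.
Then next layer: Omar.
Nothing further is reachable.

Alice, Bob, Heidi, Karl, Liam, Omar, Pia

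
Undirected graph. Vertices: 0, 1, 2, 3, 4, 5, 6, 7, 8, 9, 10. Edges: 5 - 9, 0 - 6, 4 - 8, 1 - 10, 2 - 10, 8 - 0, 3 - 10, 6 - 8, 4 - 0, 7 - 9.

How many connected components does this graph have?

3

From 0: component {0, 4, 6, 8}.
From 1: component {1, 2, 3, 10}.
From 5: component {5, 7, 9}.
That's 3 components.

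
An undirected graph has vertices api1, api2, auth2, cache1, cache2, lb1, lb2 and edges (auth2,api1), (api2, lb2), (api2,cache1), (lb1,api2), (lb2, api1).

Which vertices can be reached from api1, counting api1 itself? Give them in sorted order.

api1, api2, auth2, cache1, lb1, lb2

Start at api1.
Its neighbours: auth2, lb2.
Then their neighbours: api2.
Then next layer: cache1, lb1.
Nothing further is reachable.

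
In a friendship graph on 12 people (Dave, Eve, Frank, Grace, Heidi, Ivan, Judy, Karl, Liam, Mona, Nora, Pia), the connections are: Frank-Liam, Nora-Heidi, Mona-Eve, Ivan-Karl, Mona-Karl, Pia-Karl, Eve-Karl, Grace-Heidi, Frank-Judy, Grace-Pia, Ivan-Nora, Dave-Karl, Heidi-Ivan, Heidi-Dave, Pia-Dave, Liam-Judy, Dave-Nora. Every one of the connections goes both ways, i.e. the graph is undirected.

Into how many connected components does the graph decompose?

2

From Dave: component {Dave, Eve, Grace, Heidi, Ivan, Karl, Mona, Nora, Pia}.
From Frank: component {Frank, Judy, Liam}.
That's 2 components.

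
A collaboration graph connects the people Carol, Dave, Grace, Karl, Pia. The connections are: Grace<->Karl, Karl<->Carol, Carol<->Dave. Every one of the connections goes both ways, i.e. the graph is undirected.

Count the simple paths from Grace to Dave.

Grace–Karl–Carol–Dave

1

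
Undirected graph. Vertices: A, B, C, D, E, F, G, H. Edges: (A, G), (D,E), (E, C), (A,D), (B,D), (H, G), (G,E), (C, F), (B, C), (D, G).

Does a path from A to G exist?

Explore from A.
Distance 1: reach D, G.
Found G.

Yes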